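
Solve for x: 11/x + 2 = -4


Subtract 2 from both sides: 11/x = -6
Multiply both sides by x: 11 = -6 * x
Divide by -6: x = -11/6

x = -11/6


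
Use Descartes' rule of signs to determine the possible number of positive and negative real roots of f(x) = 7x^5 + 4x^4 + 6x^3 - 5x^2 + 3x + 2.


Descartes' rule of signs:

For positive roots, count sign changes in f(x) = 7x^5 + 4x^4 + 6x^3 - 5x^2 + 3x + 2:
Signs of coefficients: +, +, +, -, +, +
Number of sign changes: 2
Possible positive real roots: 2, 0

For negative roots, examine f(-x) = -7x^5 + 4x^4 - 6x^3 - 5x^2 - 3x + 2:
Signs of coefficients: -, +, -, -, -, +
Number of sign changes: 3
Possible negative real roots: 3, 1

Positive roots: 2 or 0; Negative roots: 3 or 1


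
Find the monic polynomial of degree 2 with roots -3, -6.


A monic polynomial with roots -3, -6 is:
p(x) = (x + 3)(x + 6)
After multiplying by (x + 3): x + 3
After multiplying by (x + 6): x^2 + 9x + 18

x^2 + 9x + 18


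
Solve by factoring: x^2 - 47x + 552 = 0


We need two numbers that multiply to 552 and add to -47.
Those numbers are -24 and -23 (since (-24) * (-23) = 552 and (-24) + (-23) = -47).
So x^2 - 47x + 552 = (x - 24)(x - 23) = 0
Setting each factor to zero: x = 24 or x = 23

x = 23, x = 24


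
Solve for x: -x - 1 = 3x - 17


Starting with: -x - 1 = 3x - 17
Move all x terms to left: (-1 - 3)x = -17 + 1
Simplify: -4x = -16
Divide both sides by -4: x = 4

x = 4


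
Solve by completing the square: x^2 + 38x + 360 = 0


Start: x^2 + 38x + 360 = 0
Move constant: x^2 + 38x = -360
Half of 38 is 19, squared is 361
Add 361 to both sides: x^2 + 38x + 361 = 1
(x + 19)^2 = 1
x + 19 = ±1
x = -19 + 1 = -18 or x = -19 - 1 = -20

x = -20, x = -18


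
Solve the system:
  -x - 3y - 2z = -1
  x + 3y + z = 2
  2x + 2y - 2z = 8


Using Cramer's rule. Expand each determinant along the first row.
D  = (-1)*[3*(-2) - 1*2] - (-3)*[1*(-2) - 1*2] + (-2)*[1*2 - 3*2]
  = (-1)*(-8) - (-3)*(-4) + (-2)*(-4) = 4
Dx = (-1)*[3*(-2) - 1*2] - (-3)*[2*(-2) - 1*8] + (-2)*[2*2 - 3*8]
  = (-1)*(-8) - (-3)*(-12) + (-2)*(-20) = 12
Dy = (-1)*[2*(-2) - 1*8] - (-1)*[1*(-2) - 1*2] + (-2)*[1*8 - 2*2]
  = (-1)*(-12) - (-1)*(-4) + (-2)*(4) = 0
Dz = (-1)*[3*8 - 2*2] - (-3)*[1*8 - 2*2] + (-1)*[1*2 - 3*2]
  = (-1)*(20) - (-3)*(4) + (-1)*(-4) = -4
x = Dx/D = 12/4 = 3, y = Dy/D = 0/4 = 0, z = Dz/D = -4/4 = -1
Check eq1: (-1)(3) + (-3)(0) + (-2)(-1) = -1 = -1 ✓
Check eq2: (1)(3) + (3)(0) + (1)(-1) = 2 = 2 ✓
Check eq3: (2)(3) + (2)(0) + (-2)(-1) = 8 = 8 ✓

x = 3, y = 0, z = -1


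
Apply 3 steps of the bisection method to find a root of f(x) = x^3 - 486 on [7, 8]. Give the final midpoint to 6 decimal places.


f(x) = x^3 - 486
f(7) = -143 < 0
f(8) = 26 > 0

Step 1: midpoint = (7.000000 + 8.000000)/2 = 7.500000
  f(7.500000) = -64.125000
  f(mid) < 0, so root is in [7.500000, 8.000000]

Step 2: midpoint = (7.500000 + 8.000000)/2 = 7.750000
  f(7.750000) = -20.515625
  f(mid) < 0, so root is in [7.750000, 8.000000]

Step 3: midpoint = (7.750000 + 8.000000)/2 = 7.875000
  f(7.875000) = 2.373047
  f(mid) > 0, so root is in [7.750000, 7.875000]

midpoint = 7.875000


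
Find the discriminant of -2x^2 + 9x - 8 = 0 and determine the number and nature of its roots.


For ax^2 + bx + c = 0, discriminant D = b^2 - 4ac
Here a = -2, b = 9, c = -8
D = (9)^2 - 4(-2)(-8) = 81 - 64 = 17

D = 17 > 0 but not a perfect square
The equation has 2 distinct real irrational roots.

Discriminant = 17, 2 distinct real irrational roots


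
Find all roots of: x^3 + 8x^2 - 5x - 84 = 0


Let p(x) = x^3 + 8x^2 - 5x - 84. By the rational root theorem (leading coefficient 1), any rational root is an integer divisor of 84: try ±1, ±2, ... in turn.
Test x = 1: value = -80 ≠ 0.
Test x = -1: value = -72 ≠ 0.
Test x = 2: value = -54 ≠ 0.
Test x = -2: value = -50 ≠ 0.
Test x = 3: value = 0 ✓, so (x - 3) is a factor.
Synthetic division by (x - 3): bring down 1; 1(3) + 8 = 11; 11(3) - 5 = 28; 28(3) - 84 = 0 → quotient x^2 + 11x + 28, remainder 0.
Solve the quadratic x^2 + 11x + 28 = 0: discriminant = 11^2 - 4(1)(28) = 121 - 112 = 9.
sqrt(9) = 3, so x = (-11 ± 3)/2: x = -4 or x = -7.
Collecting all roots found:

x = -7, x = -4, x = 3


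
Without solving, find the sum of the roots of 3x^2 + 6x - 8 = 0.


By Vieta's formulas for ax^2 + bx + c = 0:
  Sum of roots = -b/a
  Product of roots = c/a

Here a = 3, b = 6, c = -8
Sum = -(6)/3 = -2
Product = -8/3 = -8/3

Sum = -2


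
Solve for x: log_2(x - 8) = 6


Convert to exponential form: x - 8 = 2^6 = 64
x = 64 + 8 = 72
Check: log_2(72 - 8) = log_2(64) = log_2(64) = 6 ✓

x = 72


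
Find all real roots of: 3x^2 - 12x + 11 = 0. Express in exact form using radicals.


Using the quadratic formula: x = (-b ± sqrt(b^2 - 4ac)) / (2a)
Here a = 3, b = -12, c = 11
Discriminant = b^2 - 4ac = (-12)^2 - 4(3)(11) = 144 - 132 = 12
Since discriminant = 12 > 0, there are two real roots.
x = (12 ± 2*sqrt(3)) / 6
Simplifying: x = (6 ± sqrt(3)) / 3
Numerically: x ≈ 2.5774 or x ≈ 1.4226

x = (6 + sqrt(3)) / 3 or x = (6 - sqrt(3)) / 3


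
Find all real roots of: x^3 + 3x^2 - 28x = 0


The constant term is 0, so x = 0 is a root. Factor out x:
  x(x^2 + 3x - 28) = 0
Solve the quadratic x^2 + 3x - 28 = 0: discriminant = 3^2 - 4(1)(-28) = 9 + 112 = 121.
sqrt(121) = 11, so x = (-3 ± 11)/2: x = 4 or x = -7.

x = -7, x = 0, x = 4


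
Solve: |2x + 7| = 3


An absolute value equation |expr| = 3 gives two cases:
Case 1: 2x + 7 = 3
  2x = -4, so x = -2
Case 2: 2x + 7 = -3
  2x = -10, so x = -5

x = -5, x = -2


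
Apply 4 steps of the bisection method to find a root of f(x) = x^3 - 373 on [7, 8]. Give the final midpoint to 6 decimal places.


f(x) = x^3 - 373
f(7) = -30 < 0
f(8) = 139 > 0

Step 1: midpoint = (7.000000 + 8.000000)/2 = 7.500000
  f(7.500000) = 48.875000
  f(mid) > 0, so root is in [7.000000, 7.500000]

Step 2: midpoint = (7.000000 + 7.500000)/2 = 7.250000
  f(7.250000) = 8.078125
  f(mid) > 0, so root is in [7.000000, 7.250000]

Step 3: midpoint = (7.000000 + 7.250000)/2 = 7.125000
  f(7.125000) = -11.294922
  f(mid) < 0, so root is in [7.125000, 7.250000]

Step 4: midpoint = (7.125000 + 7.250000)/2 = 7.187500
  f(7.187500) = -1.692627
  f(mid) < 0, so root is in [7.187500, 7.250000]

midpoint = 7.187500


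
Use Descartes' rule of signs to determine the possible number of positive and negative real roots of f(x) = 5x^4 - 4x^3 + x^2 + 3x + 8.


Descartes' rule of signs:

For positive roots, count sign changes in f(x) = 5x^4 - 4x^3 + x^2 + 3x + 8:
Signs of coefficients: +, -, +, +, +
Number of sign changes: 2
Possible positive real roots: 2, 0

For negative roots, examine f(-x) = 5x^4 + 4x^3 + x^2 - 3x + 8:
Signs of coefficients: +, +, +, -, +
Number of sign changes: 2
Possible negative real roots: 2, 0

Positive roots: 2 or 0; Negative roots: 2 or 0


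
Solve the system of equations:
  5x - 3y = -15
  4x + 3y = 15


Using Cramer's rule:
Determinant D = (5)(3) - (4)(-3) = 15 + 12 = 27
Dx = (-15)(3) - (15)(-3) = -45 + 45 = 0
Dy = (5)(15) - (4)(-15) = 75 + 60 = 135
x = Dx/D = 0/27 = 0
y = Dy/D = 135/27 = 5

x = 0, y = 5


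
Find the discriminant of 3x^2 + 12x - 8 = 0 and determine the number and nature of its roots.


For ax^2 + bx + c = 0, discriminant D = b^2 - 4ac
Here a = 3, b = 12, c = -8
D = (12)^2 - 4(3)(-8) = 144 + 96 = 240

D = 240 > 0 but not a perfect square
The equation has 2 distinct real irrational roots.

Discriminant = 240, 2 distinct real irrational roots


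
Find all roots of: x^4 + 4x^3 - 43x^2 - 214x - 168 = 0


Let p(x) = x^4 + 4x^3 - 43x^2 - 214x - 168. By the rational root theorem (leading coefficient 1), any rational root is an integer divisor of 168: try ±1, ±2, ... in turn.
Test x = 1: value = -420 ≠ 0.
Test x = -1: value = 0 ✓, so (x + 1) is a factor.
Synthetic division by (x + 1): bring down 1; 1(-1) + 4 = 3; 3(-1) - 43 = -46; (-46)(-1) - 214 = -168; (-168)(-1) - 168 = 0 → quotient x^3 + 3x^2 - 46x - 168, remainder 0.
Continue with the quotient x^3 + 3x^2 - 46x - 168 (candidates must divide 168; re-test x = -1 first in case it repeats).
Test x = -1: value = -120 ≠ 0.
Test x = 2: value = -240 ≠ 0.
Test x = -2: value = -72 ≠ 0.
Test x = 3: value = -252 ≠ 0.
Test x = -3: value = -30 ≠ 0.
Test x = 4: value = -240 ≠ 0.
Test x = -4: value = 0 ✓, so (x + 4) is a factor.
Synthetic division by (x + 4): bring down 1; 1(-4) + 3 = -1; (-1)(-4) - 46 = -42; (-42)(-4) - 168 = 0 → quotient x^2 - x - 42, remainder 0.
Solve the quadratic x^2 - x - 42 = 0: discriminant = (-1)^2 - 4(1)(-42) = 1 + 168 = 169.
sqrt(169) = 13, so x = (1 ± 13)/2: x = 7 or x = -6.
Collecting all roots found:

x = -6, x = -4, x = -1, x = 7


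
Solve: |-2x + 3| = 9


An absolute value equation |expr| = 9 gives two cases:
Case 1: -2x + 3 = 9
  -2x = 6, so x = -3
Case 2: -2x + 3 = -9
  -2x = -12, so x = 6

x = -3, x = 6


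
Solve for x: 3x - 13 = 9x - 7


Starting with: 3x - 13 = 9x - 7
Move all x terms to left: (3 - 9)x = -7 + 13
Simplify: -6x = 6
Divide both sides by -6: x = -1

x = -1


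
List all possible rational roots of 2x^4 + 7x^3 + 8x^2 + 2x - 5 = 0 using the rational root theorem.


Rational root theorem: possible roots are ±p/q where:
  p divides the constant term (-5): p ∈ {1, 5}
  q divides the leading coefficient (2): q ∈ {1, 2}

All possible rational roots: -5, -5/2, -1, -1/2, 1/2, 1, 5/2, 5

-5, -5/2, -1, -1/2, 1/2, 1, 5/2, 5


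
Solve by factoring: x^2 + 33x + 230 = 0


We need two numbers that multiply to 230 and add to 33.
Those numbers are 23 and 10 (since 23 * 10 = 230 and 23 + 10 = 33).
So x^2 + 33x + 230 = (x + 23)(x + 10) = 0
Setting each factor to zero: x = -23 or x = -10

x = -23, x = -10


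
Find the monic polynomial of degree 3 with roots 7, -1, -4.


A monic polynomial with roots 7, -1, -4 is:
p(x) = (x - 7)(x + 1)(x + 4)
After multiplying by (x - 7): x - 7
After multiplying by (x + 1): x^2 - 6x - 7
After multiplying by (x + 4): x^3 - 2x^2 - 31x - 28

x^3 - 2x^2 - 31x - 28


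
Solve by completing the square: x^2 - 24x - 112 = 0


Start: x^2 - 24x - 112 = 0
Move constant: x^2 - 24x = 112
Half of -24 is -12, squared is 144
Add 144 to both sides: x^2 - 24x + 144 = 256
(x - 12)^2 = 256
x - 12 = ±16
x = 12 + 16 = 28 or x = 12 - 16 = -4

x = -4, x = 28


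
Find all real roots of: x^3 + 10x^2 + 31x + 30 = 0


Let p(x) = x^3 + 10x^2 + 31x + 30. By the rational root theorem (leading coefficient 1), any rational root is an integer divisor of 30: try ±1, ±2, ... in turn.
Test x = 1: value = 72 ≠ 0.
Test x = -1: value = 8 ≠ 0.
Test x = 2: value = 140 ≠ 0.
Test x = -2: value = 0 ✓, so (x + 2) is a factor.
Synthetic division by (x + 2): bring down 1; 1(-2) + 10 = 8; 8(-2) + 31 = 15; 15(-2) + 30 = 0 → quotient x^2 + 8x + 15, remainder 0.
Solve the quadratic x^2 + 8x + 15 = 0: discriminant = 8^2 - 4(1)(15) = 64 - 60 = 4.
sqrt(4) = 2, so x = (-8 ± 2)/2: x = -3 or x = -5.

x = -5, x = -3, x = -2


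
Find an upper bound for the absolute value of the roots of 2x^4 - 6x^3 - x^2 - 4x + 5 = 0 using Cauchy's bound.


Cauchy's bound: all roots r satisfy |r| <= 1 + max(|a_i/a_n|) for i = 0,...,n-1
where a_n is the leading coefficient.

Coefficients: [2, -6, -1, -4, 5]
Leading coefficient a_n = 2
Ratios |a_i/a_n|: 3, 1/2, 2, 5/2
Maximum ratio: 3
Cauchy's bound: |r| <= 1 + 3 = 4

Upper bound = 4


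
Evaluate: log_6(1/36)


We need the exponent such that 6^? = 1/36
6^(-2) = 1/6^2 = 1/36
Therefore log_6(1/36) = -2

-2


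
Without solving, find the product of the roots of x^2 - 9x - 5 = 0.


By Vieta's formulas for ax^2 + bx + c = 0:
  Sum of roots = -b/a
  Product of roots = c/a

Here a = 1, b = -9, c = -5
Sum = -(-9)/1 = 9
Product = -5/1 = -5

Product = -5


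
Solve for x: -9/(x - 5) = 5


Multiply both sides by (x - 5): -9 = 5(x - 5)
Distribute: -9 = 5x - 25
5x = -9 + 25 = 16
x = 16/5

x = 16/5


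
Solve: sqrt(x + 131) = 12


Square both sides: x + 131 = 12^2 = 144
x = 144 - 131 = 13
x = 13
Check: sqrt(1*13 + 131) = sqrt(144) = 12 ✓

x = 13


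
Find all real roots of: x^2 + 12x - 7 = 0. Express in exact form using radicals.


Using the quadratic formula: x = (-b ± sqrt(b^2 - 4ac)) / (2a)
Here a = 1, b = 12, c = -7
Discriminant = b^2 - 4ac = 12^2 - 4(1)(-7) = 144 + 28 = 172
Since discriminant = 172 > 0, there are two real roots.
x = (-12 ± 2*sqrt(43)) / 2
Simplifying: x = -6 ± sqrt(43)
Numerically: x ≈ 0.5574 or x ≈ -12.5574

x = -6 + sqrt(43) or x = -6 - sqrt(43)


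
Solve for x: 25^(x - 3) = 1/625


Express both sides with the same base.
1/625 = 25^(-2)
Since the bases match, equate exponents: x - 3 = -2
So x = -2 - (-3) = 1

x = 1


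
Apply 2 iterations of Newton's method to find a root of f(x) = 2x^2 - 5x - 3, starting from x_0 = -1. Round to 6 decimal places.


Newton's method: x_(n+1) = x_n - f(x_n)/f'(x_n)
f(x) = 2x^2 - 5x - 3
f'(x) = 4x - 5

Iteration 1:
  f(-1.000000) = 4.000000
  f'(-1.000000) = -9.000000
  x_1 = -1.000000 - (4.000000)/(-9.000000) = -0.555556

Iteration 2:
  f(-0.555556) = 0.395062
  f'(-0.555556) = -7.222222
  x_2 = -0.555556 - (0.395062)/(-7.222222) = -0.500855

x_2 = -0.500855


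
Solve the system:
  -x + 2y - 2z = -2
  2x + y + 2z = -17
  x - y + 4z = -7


Using Cramer's rule. Expand each determinant along the first row.
D  = (-1)*[1*4 - 2*(-1)] - 2*[2*4 - 2*1] + (-2)*[2*(-1) - 1*1]
  = (-1)*(6) - 2*(6) + (-2)*(-3) = -12
Dx = (-2)*[1*4 - 2*(-1)] - 2*[(-17)*4 - 2*(-7)] + (-2)*[(-17)*(-1) - 1*(-7)]
  = (-2)*(6) - 2*(-54) + (-2)*(24) = 48
Dy = (-1)*[(-17)*4 - 2*(-7)] - (-2)*[2*4 - 2*1] + (-2)*[2*(-7) - (-17)*1]
  = (-1)*(-54) - (-2)*(6) + (-2)*(3) = 60
Dz = (-1)*[1*(-7) - (-17)*(-1)] - 2*[2*(-7) - (-17)*1] + (-2)*[2*(-1) - 1*1]
  = (-1)*(-24) - 2*(3) + (-2)*(-3) = 24
x = Dx/D = 48/-12 = -4, y = Dy/D = 60/-12 = -5, z = Dz/D = 24/-12 = -2
Check eq1: (-1)(-4) + (2)(-5) + (-2)(-2) = -2 = -2 ✓
Check eq2: (2)(-4) + (1)(-5) + (2)(-2) = -17 = -17 ✓
Check eq3: (1)(-4) + (-1)(-5) + (4)(-2) = -7 = -7 ✓

x = -4, y = -5, z = -2


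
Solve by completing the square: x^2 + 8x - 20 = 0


Start: x^2 + 8x - 20 = 0
Move constant: x^2 + 8x = 20
Half of 8 is 4, squared is 16
Add 16 to both sides: x^2 + 8x + 16 = 36
(x + 4)^2 = 36
x + 4 = ±6
x = -4 + 6 = 2 or x = -4 - 6 = -10

x = -10, x = 2


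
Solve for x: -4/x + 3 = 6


Subtract 3 from both sides: -4/x = 3
Multiply both sides by x: -4 = 3 * x
Divide by 3: x = -4/3

x = -4/3


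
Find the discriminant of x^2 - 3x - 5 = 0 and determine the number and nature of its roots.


For ax^2 + bx + c = 0, discriminant D = b^2 - 4ac
Here a = 1, b = -3, c = -5
D = (-3)^2 - 4(1)(-5) = 9 + 20 = 29

D = 29 > 0 but not a perfect square
The equation has 2 distinct real irrational roots.

Discriminant = 29, 2 distinct real irrational roots


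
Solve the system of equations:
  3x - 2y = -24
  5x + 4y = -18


Using Cramer's rule:
Determinant D = (3)(4) - (5)(-2) = 12 + 10 = 22
Dx = (-24)(4) - (-18)(-2) = -96 - 36 = -132
Dy = (3)(-18) - (5)(-24) = -54 + 120 = 66
x = Dx/D = -132/22 = -6
y = Dy/D = 66/22 = 3

x = -6, y = 3


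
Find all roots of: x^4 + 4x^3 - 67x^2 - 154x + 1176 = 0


Let p(x) = x^4 + 4x^3 - 67x^2 - 154x + 1176. By the rational root theorem (leading coefficient 1), any rational root is an integer divisor of 1176: try ±1, ±2, ... in turn.
Test x = 1: value = 960 ≠ 0.
Test x = -1: value = 1260 ≠ 0.
Test x = 2: value = 648 ≠ 0.
Test x = -2: value = 1200 ≠ 0.
Test x = 3: value = 300 ≠ 0.
Test x = -3: value = 1008 ≠ 0.
Test x = 4: value = 0 ✓, so (x - 4) is a factor.
Synthetic division by (x - 4): bring down 1; 1(4) + 4 = 8; 8(4) - 67 = -35; (-35)(4) - 154 = -294; (-294)(4) + 1176 = 0 → quotient x^3 + 8x^2 - 35x - 294, remainder 0.
Continue with the quotient x^3 + 8x^2 - 35x - 294 (candidates must divide 294).
Test x = 6: value = 0 ✓, so (x - 6) is a factor.
Synthetic division by (x - 6): bring down 1; 1(6) + 8 = 14; 14(6) - 35 = 49; 49(6) - 294 = 0 → quotient x^2 + 14x + 49, remainder 0.
Solve the quadratic x^2 + 14x + 49 = 0: discriminant = 14^2 - 4(1)(49) = 196 - 196 = 0.
Discriminant = 0, so a double root: x = -14/2 = -7.
Collecting all roots found:

x = -7 (multiplicity 2), x = 4, x = 6


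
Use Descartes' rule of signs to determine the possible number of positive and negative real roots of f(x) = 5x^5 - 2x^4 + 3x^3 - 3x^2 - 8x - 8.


Descartes' rule of signs:

For positive roots, count sign changes in f(x) = 5x^5 - 2x^4 + 3x^3 - 3x^2 - 8x - 8:
Signs of coefficients: +, -, +, -, -, -
Number of sign changes: 3
Possible positive real roots: 3, 1

For negative roots, examine f(-x) = -5x^5 - 2x^4 - 3x^3 - 3x^2 + 8x - 8:
Signs of coefficients: -, -, -, -, +, -
Number of sign changes: 2
Possible negative real roots: 2, 0

Positive roots: 3 or 1; Negative roots: 2 or 0


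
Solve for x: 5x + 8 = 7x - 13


Starting with: 5x + 8 = 7x - 13
Move all x terms to left: (5 - 7)x = -13 - 8
Simplify: -2x = -21
Divide both sides by -2: x = 21/2

x = 21/2


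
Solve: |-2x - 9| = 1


An absolute value equation |expr| = 1 gives two cases:
Case 1: -2x - 9 = 1
  -2x = 10, so x = -5
Case 2: -2x - 9 = -1
  -2x = 8, so x = -4

x = -5, x = -4


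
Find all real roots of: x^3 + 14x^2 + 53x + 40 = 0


Let p(x) = x^3 + 14x^2 + 53x + 40. By the rational root theorem (leading coefficient 1), any rational root is an integer divisor of 40: try ±1, ±2, ... in turn.
Test x = 1: value = 108 ≠ 0.
Test x = -1: value = 0 ✓, so (x + 1) is a factor.
Synthetic division by (x + 1): bring down 1; 1(-1) + 14 = 13; 13(-1) + 53 = 40; 40(-1) + 40 = 0 → quotient x^2 + 13x + 40, remainder 0.
Solve the quadratic x^2 + 13x + 40 = 0: discriminant = 13^2 - 4(1)(40) = 169 - 160 = 9.
sqrt(9) = 3, so x = (-13 ± 3)/2: x = -5 or x = -8.

x = -8, x = -5, x = -1


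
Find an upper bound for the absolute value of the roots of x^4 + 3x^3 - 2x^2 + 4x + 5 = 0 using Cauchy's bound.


Cauchy's bound: all roots r satisfy |r| <= 1 + max(|a_i/a_n|) for i = 0,...,n-1
where a_n is the leading coefficient.

Coefficients: [1, 3, -2, 4, 5]
Leading coefficient a_n = 1
Ratios |a_i/a_n|: 3, 2, 4, 5
Maximum ratio: 5
Cauchy's bound: |r| <= 1 + 5 = 6

Upper bound = 6


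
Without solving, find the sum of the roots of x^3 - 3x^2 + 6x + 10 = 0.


By Vieta's formulas for x^3 + bx^2 + cx + d = 0:
  r1 + r2 + r3 = -b/a = 3
  r1*r2 + r1*r3 + r2*r3 = c/a = 6
  r1*r2*r3 = -d/a = -10


Sum = 3


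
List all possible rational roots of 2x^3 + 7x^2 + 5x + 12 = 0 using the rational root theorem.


Rational root theorem: possible roots are ±p/q where:
  p divides the constant term (12): p ∈ {1, 2, 3, 4, 6, 12}
  q divides the leading coefficient (2): q ∈ {1, 2}

All possible rational roots: -12, -6, -4, -3, -2, -3/2, -1, -1/2, 1/2, 1, 3/2, 2, 3, 4, 6, 12

-12, -6, -4, -3, -2, -3/2, -1, -1/2, 1/2, 1, 3/2, 2, 3, 4, 6, 12


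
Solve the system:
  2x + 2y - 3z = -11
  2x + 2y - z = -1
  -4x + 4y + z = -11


Using Cramer's rule. Expand each determinant along the first row.
D  = 2*[2*1 - (-1)*4] - 2*[2*1 - (-1)*(-4)] + (-3)*[2*4 - 2*(-4)]
  = 2*(6) - 2*(-2) + (-3)*(16) = -32
Dx = (-11)*[2*1 - (-1)*4] - 2*[(-1)*1 - (-1)*(-11)] + (-3)*[(-1)*4 - 2*(-11)]
  = (-11)*(6) - 2*(-12) + (-3)*(18) = -96
Dy = 2*[(-1)*1 - (-1)*(-11)] - (-11)*[2*1 - (-1)*(-4)] + (-3)*[2*(-11) - (-1)*(-4)]
  = 2*(-12) - (-11)*(-2) + (-3)*(-26) = 32
Dz = 2*[2*(-11) - (-1)*4] - 2*[2*(-11) - (-1)*(-4)] + (-11)*[2*4 - 2*(-4)]
  = 2*(-18) - 2*(-26) + (-11)*(16) = -160
x = Dx/D = -96/-32 = 3, y = Dy/D = 32/-32 = -1, z = Dz/D = -160/-32 = 5
Check eq1: (2)(3) + (2)(-1) + (-3)(5) = -11 = -11 ✓
Check eq2: (2)(3) + (2)(-1) + (-1)(5) = -1 = -1 ✓
Check eq3: (-4)(3) + (4)(-1) + (1)(5) = -11 = -11 ✓

x = 3, y = -1, z = 5


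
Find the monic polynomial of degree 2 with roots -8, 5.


A monic polynomial with roots -8, 5 is:
p(x) = (x + 8)(x - 5)
After multiplying by (x + 8): x + 8
After multiplying by (x - 5): x^2 + 3x - 40

x^2 + 3x - 40


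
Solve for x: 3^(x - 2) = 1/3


Express both sides with the same base.
1/3 = 3^(-1)
Since the bases match, equate exponents: x - 2 = -1
So x = -1 - (-2) = 1

x = 1


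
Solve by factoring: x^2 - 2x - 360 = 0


We need two numbers that multiply to -360 and add to -2.
Those numbers are 18 and -20 (since 18 * (-20) = -360 and 18 + (-20) = -2).
So x^2 - 2x - 360 = (x + 18)(x - 20) = 0
Setting each factor to zero: x = -18 or x = 20

x = -18, x = 20


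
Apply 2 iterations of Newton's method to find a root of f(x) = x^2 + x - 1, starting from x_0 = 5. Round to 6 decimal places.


Newton's method: x_(n+1) = x_n - f(x_n)/f'(x_n)
f(x) = x^2 + x - 1
f'(x) = 2x + 1

Iteration 1:
  f(5.000000) = 29.000000
  f'(5.000000) = 11.000000
  x_1 = 5.000000 - (29.000000)/(11.000000) = 2.363636

Iteration 2:
  f(2.363636) = 6.950413
  f'(2.363636) = 5.727273
  x_2 = 2.363636 - (6.950413)/(5.727273) = 1.150072

x_2 = 1.150072


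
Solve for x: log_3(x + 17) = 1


Convert to exponential form: x + 17 = 3^1 = 3
x = 3 - 17 = -14
Check: log_3(-14 + 17) = log_3(3) = log_3(3) = 1 ✓

x = -14


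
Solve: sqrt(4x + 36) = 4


Square both sides: 4x + 36 = 4^2 = 16
4x = 16 - 36 = -20
x = -5
Check: sqrt(4*(-5) + 36) = sqrt(16) = 4 ✓

x = -5


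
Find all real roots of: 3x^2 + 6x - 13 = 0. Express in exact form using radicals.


Using the quadratic formula: x = (-b ± sqrt(b^2 - 4ac)) / (2a)
Here a = 3, b = 6, c = -13
Discriminant = b^2 - 4ac = 6^2 - 4(3)(-13) = 36 + 156 = 192
Since discriminant = 192 > 0, there are two real roots.
x = (-6 ± 8*sqrt(3)) / 6
Simplifying: x = (-3 ± 4*sqrt(3)) / 3
Numerically: x ≈ 1.3094 or x ≈ -3.3094

x = (-3 + 4*sqrt(3)) / 3 or x = (-3 - 4*sqrt(3)) / 3


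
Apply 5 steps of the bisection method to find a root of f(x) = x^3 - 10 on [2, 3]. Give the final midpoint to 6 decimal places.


f(x) = x^3 - 10
f(2) = -2 < 0
f(3) = 17 > 0

Step 1: midpoint = (2.000000 + 3.000000)/2 = 2.500000
  f(2.500000) = 5.625000
  f(mid) > 0, so root is in [2.000000, 2.500000]

Step 2: midpoint = (2.000000 + 2.500000)/2 = 2.250000
  f(2.250000) = 1.390625
  f(mid) > 0, so root is in [2.000000, 2.250000]

Step 3: midpoint = (2.000000 + 2.250000)/2 = 2.125000
  f(2.125000) = -0.404297
  f(mid) < 0, so root is in [2.125000, 2.250000]

Step 4: midpoint = (2.125000 + 2.250000)/2 = 2.187500
  f(2.187500) = 0.467529
  f(mid) > 0, so root is in [2.125000, 2.187500]

Step 5: midpoint = (2.125000 + 2.187500)/2 = 2.156250
  f(2.156250) = 0.025299
  f(mid) > 0, so root is in [2.125000, 2.156250]

midpoint = 2.156250


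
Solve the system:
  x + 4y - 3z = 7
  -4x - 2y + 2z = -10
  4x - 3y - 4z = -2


Using Cramer's rule. Expand each determinant along the first row.
D  = 1*[(-2)*(-4) - 2*(-3)] - 4*[(-4)*(-4) - 2*4] + (-3)*[(-4)*(-3) - (-2)*4]
  = 1*(14) - 4*(8) + (-3)*(20) = -78
Dx = 7*[(-2)*(-4) - 2*(-3)] - 4*[(-10)*(-4) - 2*(-2)] + (-3)*[(-10)*(-3) - (-2)*(-2)]
  = 7*(14) - 4*(44) + (-3)*(26) = -156
Dy = 1*[(-10)*(-4) - 2*(-2)] - 7*[(-4)*(-4) - 2*4] + (-3)*[(-4)*(-2) - (-10)*4]
  = 1*(44) - 7*(8) + (-3)*(48) = -156
Dz = 1*[(-2)*(-2) - (-10)*(-3)] - 4*[(-4)*(-2) - (-10)*4] + 7*[(-4)*(-3) - (-2)*4]
  = 1*(-26) - 4*(48) + 7*(20) = -78
x = Dx/D = -156/-78 = 2, y = Dy/D = -156/-78 = 2, z = Dz/D = -78/-78 = 1
Check eq1: (1)(2) + (4)(2) + (-3)(1) = 7 = 7 ✓
Check eq2: (-4)(2) + (-2)(2) + (2)(1) = -10 = -10 ✓
Check eq3: (4)(2) + (-3)(2) + (-4)(1) = -2 = -2 ✓

x = 2, y = 2, z = 1


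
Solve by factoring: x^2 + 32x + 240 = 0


We need two numbers that multiply to 240 and add to 32.
Those numbers are 12 and 20 (since 12 * 20 = 240 and 12 + 20 = 32).
So x^2 + 32x + 240 = (x + 12)(x + 20) = 0
Setting each factor to zero: x = -12 or x = -20

x = -20, x = -12


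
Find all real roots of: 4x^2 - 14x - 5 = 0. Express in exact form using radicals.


Using the quadratic formula: x = (-b ± sqrt(b^2 - 4ac)) / (2a)
Here a = 4, b = -14, c = -5
Discriminant = b^2 - 4ac = (-14)^2 - 4(4)(-5) = 196 + 80 = 276
Since discriminant = 276 > 0, there are two real roots.
x = (14 ± 2*sqrt(69)) / 8
Simplifying: x = (7 ± sqrt(69)) / 4
Numerically: x ≈ 3.8267 or x ≈ -0.3267

x = (7 + sqrt(69)) / 4 or x = (7 - sqrt(69)) / 4


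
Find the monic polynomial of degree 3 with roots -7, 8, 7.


A monic polynomial with roots -7, 8, 7 is:
p(x) = (x + 7)(x - 8)(x - 7)
After multiplying by (x + 7): x + 7
After multiplying by (x - 8): x^2 - x - 56
After multiplying by (x - 7): x^3 - 8x^2 - 49x + 392

x^3 - 8x^2 - 49x + 392


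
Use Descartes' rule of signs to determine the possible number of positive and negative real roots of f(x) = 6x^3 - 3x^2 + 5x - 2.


Descartes' rule of signs:

For positive roots, count sign changes in f(x) = 6x^3 - 3x^2 + 5x - 2:
Signs of coefficients: +, -, +, -
Number of sign changes: 3
Possible positive real roots: 3, 1

For negative roots, examine f(-x) = -6x^3 - 3x^2 - 5x - 2:
Signs of coefficients: -, -, -, -
Number of sign changes: 0
Possible negative real roots: 0

Positive roots: 3 or 1; Negative roots: 0


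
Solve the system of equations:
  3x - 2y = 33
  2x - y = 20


Using Cramer's rule:
Determinant D = (3)(-1) - (2)(-2) = -3 + 4 = 1
Dx = (33)(-1) - (20)(-2) = -33 + 40 = 7
Dy = (3)(20) - (2)(33) = 60 - 66 = -6
x = Dx/D = 7/1 = 7
y = Dy/D = -6/1 = -6

x = 7, y = -6


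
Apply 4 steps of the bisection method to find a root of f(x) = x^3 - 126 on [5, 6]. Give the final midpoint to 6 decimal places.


f(x) = x^3 - 126
f(5) = -1 < 0
f(6) = 90 > 0

Step 1: midpoint = (5.000000 + 6.000000)/2 = 5.500000
  f(5.500000) = 40.375000
  f(mid) > 0, so root is in [5.000000, 5.500000]

Step 2: midpoint = (5.000000 + 5.500000)/2 = 5.250000
  f(5.250000) = 18.703125
  f(mid) > 0, so root is in [5.000000, 5.250000]

Step 3: midpoint = (5.000000 + 5.250000)/2 = 5.125000
  f(5.125000) = 8.611328
  f(mid) > 0, so root is in [5.000000, 5.125000]

Step 4: midpoint = (5.000000 + 5.125000)/2 = 5.062500
  f(5.062500) = 3.746338
  f(mid) > 0, so root is in [5.000000, 5.062500]

midpoint = 5.062500


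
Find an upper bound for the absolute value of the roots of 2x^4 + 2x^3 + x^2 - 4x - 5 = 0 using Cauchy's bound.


Cauchy's bound: all roots r satisfy |r| <= 1 + max(|a_i/a_n|) for i = 0,...,n-1
where a_n is the leading coefficient.

Coefficients: [2, 2, 1, -4, -5]
Leading coefficient a_n = 2
Ratios |a_i/a_n|: 1, 1/2, 2, 5/2
Maximum ratio: 5/2
Cauchy's bound: |r| <= 1 + 5/2 = 7/2

Upper bound = 7/2


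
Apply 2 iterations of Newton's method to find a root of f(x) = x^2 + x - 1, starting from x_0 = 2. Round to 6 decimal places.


Newton's method: x_(n+1) = x_n - f(x_n)/f'(x_n)
f(x) = x^2 + x - 1
f'(x) = 2x + 1

Iteration 1:
  f(2.000000) = 5.000000
  f'(2.000000) = 5.000000
  x_1 = 2.000000 - (5.000000)/(5.000000) = 1.000000

Iteration 2:
  f(1.000000) = 1.000000
  f'(1.000000) = 3.000000
  x_2 = 1.000000 - (1.000000)/(3.000000) = 0.666667

x_2 = 0.666667


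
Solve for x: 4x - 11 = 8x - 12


Starting with: 4x - 11 = 8x - 12
Move all x terms to left: (4 - 8)x = -12 + 11
Simplify: -4x = -1
Divide both sides by -4: x = 1/4

x = 1/4


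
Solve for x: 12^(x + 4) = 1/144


Express both sides with the same base.
1/144 = 12^(-2)
Since the bases match, equate exponents: x + 4 = -2
So x = -2 - (4) = -6

x = -6


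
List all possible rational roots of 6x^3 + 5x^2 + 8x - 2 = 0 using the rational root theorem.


Rational root theorem: possible roots are ±p/q where:
  p divides the constant term (-2): p ∈ {1, 2}
  q divides the leading coefficient (6): q ∈ {1, 2, 3, 6}

All possible rational roots: -2, -1, -2/3, -1/2, -1/3, -1/6, 1/6, 1/3, 1/2, 2/3, 1, 2

-2, -1, -2/3, -1/2, -1/3, -1/6, 1/6, 1/3, 1/2, 2/3, 1, 2


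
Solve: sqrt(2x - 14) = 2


Square both sides: 2x - 14 = 2^2 = 4
2x = 4 + 14 = 18
x = 9
Check: sqrt(2*9 - 14) = sqrt(4) = 2 ✓

x = 9


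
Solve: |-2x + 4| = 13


An absolute value equation |expr| = 13 gives two cases:
Case 1: -2x + 4 = 13
  -2x = 9, so x = -9/2
Case 2: -2x + 4 = -13
  -2x = -17, so x = 17/2

x = -9/2, x = 17/2


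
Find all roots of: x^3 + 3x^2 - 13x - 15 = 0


Let p(x) = x^3 + 3x^2 - 13x - 15. By the rational root theorem (leading coefficient 1), any rational root is an integer divisor of 15: try ±1, ±2, ... in turn.
Test x = 1: value = -24 ≠ 0.
Test x = -1: value = 0 ✓, so (x + 1) is a factor.
Synthetic division by (x + 1): bring down 1; 1(-1) + 3 = 2; 2(-1) - 13 = -15; (-15)(-1) - 15 = 0 → quotient x^2 + 2x - 15, remainder 0.
Solve the quadratic x^2 + 2x - 15 = 0: discriminant = 2^2 - 4(1)(-15) = 4 + 60 = 64.
sqrt(64) = 8, so x = (-2 ± 8)/2: x = 3 or x = -5.
Collecting all roots found:

x = -5, x = -1, x = 3


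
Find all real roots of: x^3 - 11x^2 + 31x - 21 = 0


Let p(x) = x^3 - 11x^2 + 31x - 21. By the rational root theorem (leading coefficient 1), any rational root is an integer divisor of 21: try ±1, ±2, ... in turn.
Test x = 1: value = 0 ✓, so (x - 1) is a factor.
Synthetic division by (x - 1): bring down 1; 1(1) - 11 = -10; (-10)(1) + 31 = 21; 21(1) - 21 = 0 → quotient x^2 - 10x + 21, remainder 0.
Solve the quadratic x^2 - 10x + 21 = 0: discriminant = (-10)^2 - 4(1)(21) = 100 - 84 = 16.
sqrt(16) = 4, so x = (10 ± 4)/2: x = 7 or x = 3.

x = 1, x = 3, x = 7


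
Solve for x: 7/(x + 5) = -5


Multiply both sides by (x + 5): 7 = -5(x + 5)
Distribute: 7 = -5x - 25
-5x = 7 + 25 = 32
x = -32/5

x = -32/5


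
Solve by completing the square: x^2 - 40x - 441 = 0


Start: x^2 - 40x - 441 = 0
Move constant: x^2 - 40x = 441
Half of -40 is -20, squared is 400
Add 400 to both sides: x^2 - 40x + 400 = 841
(x - 20)^2 = 841
x - 20 = ±29
x = 20 + 29 = 49 or x = 20 - 29 = -9

x = -9, x = 49


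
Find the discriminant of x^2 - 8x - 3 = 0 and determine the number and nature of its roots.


For ax^2 + bx + c = 0, discriminant D = b^2 - 4ac
Here a = 1, b = -8, c = -3
D = (-8)^2 - 4(1)(-3) = 64 + 12 = 76

D = 76 > 0 but not a perfect square
The equation has 2 distinct real irrational roots.

Discriminant = 76, 2 distinct real irrational roots


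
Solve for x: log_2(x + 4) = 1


Convert to exponential form: x + 4 = 2^1 = 2
x = 2 - 4 = -2
Check: log_2(-2 + 4) = log_2(2) = log_2(2) = 1 ✓

x = -2


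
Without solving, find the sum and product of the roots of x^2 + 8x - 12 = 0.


By Vieta's formulas for ax^2 + bx + c = 0:
  Sum of roots = -b/a
  Product of roots = c/a

Here a = 1, b = 8, c = -12
Sum = -(8)/1 = -8
Product = -12/1 = -12

Sum = -8, Product = -12


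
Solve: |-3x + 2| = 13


An absolute value equation |expr| = 13 gives two cases:
Case 1: -3x + 2 = 13
  -3x = 11, so x = -11/3
Case 2: -3x + 2 = -13
  -3x = -15, so x = 5

x = -11/3, x = 5


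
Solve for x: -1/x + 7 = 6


Subtract 7 from both sides: -1/x = -1
Multiply both sides by x: -1 = -1 * x
Divide by -1: x = 1

x = 1


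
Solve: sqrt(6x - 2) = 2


Square both sides: 6x - 2 = 2^2 = 4
6x = 4 + 2 = 6
x = 1
Check: sqrt(6*1 - 2) = sqrt(4) = 2 ✓

x = 1


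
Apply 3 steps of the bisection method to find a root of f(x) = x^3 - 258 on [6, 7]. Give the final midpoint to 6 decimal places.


f(x) = x^3 - 258
f(6) = -42 < 0
f(7) = 85 > 0

Step 1: midpoint = (6.000000 + 7.000000)/2 = 6.500000
  f(6.500000) = 16.625000
  f(mid) > 0, so root is in [6.000000, 6.500000]

Step 2: midpoint = (6.000000 + 6.500000)/2 = 6.250000
  f(6.250000) = -13.859375
  f(mid) < 0, so root is in [6.250000, 6.500000]

Step 3: midpoint = (6.250000 + 6.500000)/2 = 6.375000
  f(6.375000) = 1.083984
  f(mid) > 0, so root is in [6.250000, 6.375000]

midpoint = 6.375000


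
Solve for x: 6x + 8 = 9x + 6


Starting with: 6x + 8 = 9x + 6
Move all x terms to left: (6 - 9)x = 6 - 8
Simplify: -3x = -2
Divide both sides by -3: x = 2/3

x = 2/3


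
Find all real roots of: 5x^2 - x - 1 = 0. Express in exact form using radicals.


Using the quadratic formula: x = (-b ± sqrt(b^2 - 4ac)) / (2a)
Here a = 5, b = -1, c = -1
Discriminant = b^2 - 4ac = (-1)^2 - 4(5)(-1) = 1 + 20 = 21
Since discriminant = 21 > 0, there are two real roots.
x = (1 ± sqrt(21)) / 10
Numerically: x ≈ 0.5583 or x ≈ -0.3583

x = (1 + sqrt(21)) / 10 or x = (1 - sqrt(21)) / 10


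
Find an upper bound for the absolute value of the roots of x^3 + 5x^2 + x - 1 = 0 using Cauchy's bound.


Cauchy's bound: all roots r satisfy |r| <= 1 + max(|a_i/a_n|) for i = 0,...,n-1
where a_n is the leading coefficient.

Coefficients: [1, 5, 1, -1]
Leading coefficient a_n = 1
Ratios |a_i/a_n|: 5, 1, 1
Maximum ratio: 5
Cauchy's bound: |r| <= 1 + 5 = 6

Upper bound = 6


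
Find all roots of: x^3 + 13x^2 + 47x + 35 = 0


Let p(x) = x^3 + 13x^2 + 47x + 35. By the rational root theorem (leading coefficient 1), any rational root is an integer divisor of 35: try ±1, ±2, ... in turn.
Test x = 1: value = 96 ≠ 0.
Test x = -1: value = 0 ✓, so (x + 1) is a factor.
Synthetic division by (x + 1): bring down 1; 1(-1) + 13 = 12; 12(-1) + 47 = 35; 35(-1) + 35 = 0 → quotient x^2 + 12x + 35, remainder 0.
Solve the quadratic x^2 + 12x + 35 = 0: discriminant = 12^2 - 4(1)(35) = 144 - 140 = 4.
sqrt(4) = 2, so x = (-12 ± 2)/2: x = -5 or x = -7.
Collecting all roots found:

x = -7, x = -5, x = -1


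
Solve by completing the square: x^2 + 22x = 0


Start: x^2 + 22x + 0 = 0
Move constant: x^2 + 22x = 0
Half of 22 is 11, squared is 121
Add 121 to both sides: x^2 + 22x + 121 = 121
(x + 11)^2 = 121
x + 11 = ±11
x = -11 + 11 = 0 or x = -11 - 11 = -22

x = -22, x = 0


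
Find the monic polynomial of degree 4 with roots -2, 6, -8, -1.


A monic polynomial with roots -2, 6, -8, -1 is:
p(x) = (x + 2)(x - 6)(x + 8)(x + 1)
After multiplying by (x + 2): x + 2
After multiplying by (x - 6): x^2 - 4x - 12
After multiplying by (x + 8): x^3 + 4x^2 - 44x - 96
After multiplying by (x + 1): x^4 + 5x^3 - 40x^2 - 140x - 96

x^4 + 5x^3 - 40x^2 - 140x - 96


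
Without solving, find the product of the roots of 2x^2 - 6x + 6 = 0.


By Vieta's formulas for ax^2 + bx + c = 0:
  Sum of roots = -b/a
  Product of roots = c/a

Here a = 2, b = -6, c = 6
Sum = -(-6)/2 = 3
Product = 6/2 = 3

Product = 3


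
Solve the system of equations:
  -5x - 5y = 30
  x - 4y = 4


Using Cramer's rule:
Determinant D = (-5)(-4) - (1)(-5) = 20 + 5 = 25
Dx = (30)(-4) - (4)(-5) = -120 + 20 = -100
Dy = (-5)(4) - (1)(30) = -20 - 30 = -50
x = Dx/D = -100/25 = -4
y = Dy/D = -50/25 = -2

x = -4, y = -2


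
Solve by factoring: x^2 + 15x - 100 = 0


We need two numbers that multiply to -100 and add to 15.
Those numbers are 20 and -5 (since 20 * (-5) = -100 and 20 + (-5) = 15).
So x^2 + 15x - 100 = (x + 20)(x - 5) = 0
Setting each factor to zero: x = -20 or x = 5

x = -20, x = 5


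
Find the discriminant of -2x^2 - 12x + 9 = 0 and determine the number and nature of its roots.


For ax^2 + bx + c = 0, discriminant D = b^2 - 4ac
Here a = -2, b = -12, c = 9
D = (-12)^2 - 4(-2)(9) = 144 + 72 = 216

D = 216 > 0 but not a perfect square
The equation has 2 distinct real irrational roots.

Discriminant = 216, 2 distinct real irrational roots


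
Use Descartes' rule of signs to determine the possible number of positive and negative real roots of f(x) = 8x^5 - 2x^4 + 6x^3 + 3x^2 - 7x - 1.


Descartes' rule of signs:

For positive roots, count sign changes in f(x) = 8x^5 - 2x^4 + 6x^3 + 3x^2 - 7x - 1:
Signs of coefficients: +, -, +, +, -, -
Number of sign changes: 3
Possible positive real roots: 3, 1

For negative roots, examine f(-x) = -8x^5 - 2x^4 - 6x^3 + 3x^2 + 7x - 1:
Signs of coefficients: -, -, -, +, +, -
Number of sign changes: 2
Possible negative real roots: 2, 0

Positive roots: 3 or 1; Negative roots: 2 or 0


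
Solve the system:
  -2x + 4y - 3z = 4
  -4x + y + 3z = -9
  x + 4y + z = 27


Using Cramer's rule. Expand each determinant along the first row.
D  = (-2)*[1*1 - 3*4] - 4*[(-4)*1 - 3*1] + (-3)*[(-4)*4 - 1*1]
  = (-2)*(-11) - 4*(-7) + (-3)*(-17) = 101
Dx = 4*[1*1 - 3*4] - 4*[(-9)*1 - 3*27] + (-3)*[(-9)*4 - 1*27]
  = 4*(-11) - 4*(-90) + (-3)*(-63) = 505
Dy = (-2)*[(-9)*1 - 3*27] - 4*[(-4)*1 - 3*1] + (-3)*[(-4)*27 - (-9)*1]
  = (-2)*(-90) - 4*(-7) + (-3)*(-99) = 505
Dz = (-2)*[1*27 - (-9)*4] - 4*[(-4)*27 - (-9)*1] + 4*[(-4)*4 - 1*1]
  = (-2)*(63) - 4*(-99) + 4*(-17) = 202
x = Dx/D = 505/101 = 5, y = Dy/D = 505/101 = 5, z = Dz/D = 202/101 = 2
Check eq1: (-2)(5) + (4)(5) + (-3)(2) = 4 = 4 ✓
Check eq2: (-4)(5) + (1)(5) + (3)(2) = -9 = -9 ✓
Check eq3: (1)(5) + (4)(5) + (1)(2) = 27 = 27 ✓

x = 5, y = 5, z = 2


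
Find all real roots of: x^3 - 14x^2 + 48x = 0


The constant term is 0, so x = 0 is a root. Factor out x:
  x(x^2 - 14x + 48) = 0
Solve the quadratic x^2 - 14x + 48 = 0: discriminant = (-14)^2 - 4(1)(48) = 196 - 192 = 4.
sqrt(4) = 2, so x = (14 ± 2)/2: x = 8 or x = 6.

x = 0, x = 6, x = 8


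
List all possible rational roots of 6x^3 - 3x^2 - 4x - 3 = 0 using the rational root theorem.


Rational root theorem: possible roots are ±p/q where:
  p divides the constant term (-3): p ∈ {1, 3}
  q divides the leading coefficient (6): q ∈ {1, 2, 3, 6}

All possible rational roots: -3, -3/2, -1, -1/2, -1/3, -1/6, 1/6, 1/3, 1/2, 1, 3/2, 3

-3, -3/2, -1, -1/2, -1/3, -1/6, 1/6, 1/3, 1/2, 1, 3/2, 3


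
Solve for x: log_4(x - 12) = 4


Convert to exponential form: x - 12 = 4^4 = 256
x = 256 + 12 = 268
Check: log_4(268 - 12) = log_4(256) = log_4(256) = 4 ✓

x = 268


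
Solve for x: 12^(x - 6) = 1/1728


Express both sides with the same base.
1/1728 = 12^(-3)
Since the bases match, equate exponents: x - 6 = -3
So x = -3 - (-6) = 3

x = 3


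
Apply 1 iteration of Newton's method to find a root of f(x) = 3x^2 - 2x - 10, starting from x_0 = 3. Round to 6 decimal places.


Newton's method: x_(n+1) = x_n - f(x_n)/f'(x_n)
f(x) = 3x^2 - 2x - 10
f'(x) = 6x - 2

Iteration 1:
  f(3.000000) = 11.000000
  f'(3.000000) = 16.000000
  x_1 = 3.000000 - (11.000000)/(16.000000) = 2.312500

x_1 = 2.312500


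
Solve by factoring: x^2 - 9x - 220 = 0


We need two numbers that multiply to -220 and add to -9.
Those numbers are 11 and -20 (since 11 * (-20) = -220 and 11 + (-20) = -9).
So x^2 - 9x - 220 = (x + 11)(x - 20) = 0
Setting each factor to zero: x = -11 or x = 20

x = -11, x = 20


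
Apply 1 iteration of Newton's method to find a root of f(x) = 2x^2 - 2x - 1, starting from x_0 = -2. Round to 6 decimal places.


Newton's method: x_(n+1) = x_n - f(x_n)/f'(x_n)
f(x) = 2x^2 - 2x - 1
f'(x) = 4x - 2

Iteration 1:
  f(-2.000000) = 11.000000
  f'(-2.000000) = -10.000000
  x_1 = -2.000000 - (11.000000)/(-10.000000) = -0.900000

x_1 = -0.900000


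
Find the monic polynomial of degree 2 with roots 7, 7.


A monic polynomial with roots 7, 7 is:
p(x) = (x - 7)(x - 7)
After multiplying by (x - 7): x - 7
After multiplying by (x - 7): x^2 - 14x + 49

x^2 - 14x + 49


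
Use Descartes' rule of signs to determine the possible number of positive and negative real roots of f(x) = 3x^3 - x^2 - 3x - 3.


Descartes' rule of signs:

For positive roots, count sign changes in f(x) = 3x^3 - x^2 - 3x - 3:
Signs of coefficients: +, -, -, -
Number of sign changes: 1
Possible positive real roots: 1

For negative roots, examine f(-x) = -3x^3 - x^2 + 3x - 3:
Signs of coefficients: -, -, +, -
Number of sign changes: 2
Possible negative real roots: 2, 0

Positive roots: 1; Negative roots: 2 or 0


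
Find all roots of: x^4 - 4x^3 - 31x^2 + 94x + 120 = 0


Let p(x) = x^4 - 4x^3 - 31x^2 + 94x + 120. By the rational root theorem (leading coefficient 1), any rational root is an integer divisor of 120: try ±1, ±2, ... in turn.
Test x = 1: value = 180 ≠ 0.
Test x = -1: value = 0 ✓, so (x + 1) is a factor.
Synthetic division by (x + 1): bring down 1; 1(-1) - 4 = -5; (-5)(-1) - 31 = -26; (-26)(-1) + 94 = 120; 120(-1) + 120 = 0 → quotient x^3 - 5x^2 - 26x + 120, remainder 0.
Continue with the quotient x^3 - 5x^2 - 26x + 120 (candidates must divide 120; re-test x = -1 first in case it repeats).
Test x = -1: value = 140 ≠ 0.
Test x = 2: value = 56 ≠ 0.
Test x = -2: value = 144 ≠ 0.
Test x = 3: value = 24 ≠ 0.
Test x = -3: value = 126 ≠ 0.
Test x = 4: value = 0 ✓, so (x - 4) is a factor.
Synthetic division by (x - 4): bring down 1; 1(4) - 5 = -1; (-1)(4) - 26 = -30; (-30)(4) + 120 = 0 → quotient x^2 - x - 30, remainder 0.
Solve the quadratic x^2 - x - 30 = 0: discriminant = (-1)^2 - 4(1)(-30) = 1 + 120 = 121.
sqrt(121) = 11, so x = (1 ± 11)/2: x = 6 or x = -5.
Collecting all roots found:

x = -5, x = -1, x = 4, x = 6
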